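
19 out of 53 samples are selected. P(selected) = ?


P = 19/53 = 0.3585

P = 0.3585


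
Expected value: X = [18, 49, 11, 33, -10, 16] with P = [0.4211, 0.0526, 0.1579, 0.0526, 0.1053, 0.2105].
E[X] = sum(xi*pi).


E[X] = 18*0.4211 + 49*0.0526 + 11*0.1579 + 33*0.0526 - 10*0.1053 + 16*0.2105
= 7.5798 + 2.5774 + 1.7369 + 1.7358 - 1.0530 + 3.3680
= 15.9449

E[X] = 15.9449


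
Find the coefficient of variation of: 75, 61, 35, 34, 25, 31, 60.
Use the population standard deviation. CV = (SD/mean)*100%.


Mean = 45.8571
SD = 17.6993
CV = (17.6993/45.8571)*100 = 38.5966%

CV = 38.5966%


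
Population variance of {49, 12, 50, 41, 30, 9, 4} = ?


Mean = 27.8571
Squared deviations: 447.0204, 251.4490, 490.3061, 172.7347, 4.5918, 355.5918, 569.1633
Sum = 2290.8571
Variance = 2290.8571/7 = 327.2653

Variance = 327.2653


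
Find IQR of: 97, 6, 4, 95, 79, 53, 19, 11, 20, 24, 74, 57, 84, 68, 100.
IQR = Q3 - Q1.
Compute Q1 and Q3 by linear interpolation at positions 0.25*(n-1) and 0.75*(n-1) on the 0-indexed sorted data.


Sorted: 4, 6, 11, 19, 20, 24, 53, 57, 68, 74, 79, 84, 95, 97, 100
Q1 (25th %ile) = 19.5000
Q3 (75th %ile) = 81.5000
IQR = 81.5000 - 19.5000 = 62.0000

IQR = 62.0000


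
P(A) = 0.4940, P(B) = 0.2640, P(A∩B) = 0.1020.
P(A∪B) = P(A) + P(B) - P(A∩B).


P(A∪B) = 0.4940 + 0.2640 - 0.1020
= 0.7580 - 0.1020
= 0.6560

P(A∪B) = 0.6560


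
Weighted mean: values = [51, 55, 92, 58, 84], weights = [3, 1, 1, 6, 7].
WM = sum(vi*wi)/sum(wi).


Numerator = 51*3 + 55*1 + 92*1 + 58*6 + 84*7 = 1236
Denominator = 3 + 1 + 1 + 6 + 7 = 18
WM = 1236/18 = 68.6667

WM = 68.6667


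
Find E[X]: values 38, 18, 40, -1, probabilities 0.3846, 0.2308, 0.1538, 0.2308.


E[X] = 38*0.3846 + 18*0.2308 + 40*0.1538 - 1*0.2308
= 14.6148 + 4.1544 + 6.1520 - 0.2308
= 24.6904

E[X] = 24.6904


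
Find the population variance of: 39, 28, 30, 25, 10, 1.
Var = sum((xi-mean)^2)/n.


Mean = 22.1667
Squared deviations: 283.3611, 34.0278, 61.3611, 8.0278, 148.0278, 448.0278
Sum = 982.8333
Variance = 982.8333/6 = 163.8056

Variance = 163.8056


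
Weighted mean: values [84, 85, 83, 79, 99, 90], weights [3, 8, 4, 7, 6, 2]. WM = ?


Numerator = 84*3 + 85*8 + 83*4 + 79*7 + 99*6 + 90*2 = 2591
Denominator = 3 + 8 + 4 + 7 + 6 + 2 = 30
WM = 2591/30 = 86.3667

WM = 86.3667


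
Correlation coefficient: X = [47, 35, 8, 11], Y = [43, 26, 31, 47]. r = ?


Mean X = 25.2500, Mean Y = 36.7500
SD X = 16.345871, SD Y = 8.554969
Cov = -3.937500
r = -3.937500/(16.345871*8.554969) = -0.0282

r = -0.0282


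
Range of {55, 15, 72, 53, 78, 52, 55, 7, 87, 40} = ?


Max = 87, Min = 7
Range = 87 - 7 = 80

Range = 80


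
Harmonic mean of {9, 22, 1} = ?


Sum of reciprocals = 1/9 + 1/22 + 1/1 = 1.156566
HM = 3/1.156566 = 2.5939

HM = 2.5939


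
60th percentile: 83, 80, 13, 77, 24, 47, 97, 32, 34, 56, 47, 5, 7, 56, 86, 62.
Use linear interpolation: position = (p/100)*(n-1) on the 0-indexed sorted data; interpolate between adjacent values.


Sorted: 5, 7, 13, 24, 32, 34, 47, 47, 56, 56, 62, 77, 80, 83, 86, 97
n = 16
Index = 60/100 * 15 = 9.0000
Lower = data[9] = 56, Upper = data[10] = 62
P60 = 56 + 0*(6) = 56.0000

P60 = 56.0000


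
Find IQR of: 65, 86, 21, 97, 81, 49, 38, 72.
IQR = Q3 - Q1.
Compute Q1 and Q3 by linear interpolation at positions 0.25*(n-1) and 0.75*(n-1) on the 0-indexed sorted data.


Sorted: 21, 38, 49, 65, 72, 81, 86, 97
Q1 (25th %ile) = 46.2500
Q3 (75th %ile) = 82.2500
IQR = 82.2500 - 46.2500 = 36.0000

IQR = 36.0000


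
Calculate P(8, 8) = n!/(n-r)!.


P(8,8) = 8!/0!
= 40320/1
= 40320

P(8,8) = 40320


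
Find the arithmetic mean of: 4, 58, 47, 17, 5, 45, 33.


Sum = 4 + 58 + 47 + 17 + 5 + 45 + 33 = 209
n = 7
Mean = 209/7 = 29.8571

Mean = 29.8571


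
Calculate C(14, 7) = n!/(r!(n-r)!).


C(14,7) = 14!/(7! × 7!)
= 87178291200/(5040 × 5040)
= 3432

C(14,7) = 3432


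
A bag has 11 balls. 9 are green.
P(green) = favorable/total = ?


P = 9/11 = 0.8182

P = 0.8182


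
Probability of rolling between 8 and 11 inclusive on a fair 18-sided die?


Favorable outcomes (8 ≤ roll ≤ 11): 4
Total outcomes = 18
P = 4/18 = 0.2222

P = 0.2222


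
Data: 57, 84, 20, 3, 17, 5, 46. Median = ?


Sorted: 3, 5, 17, 20, 46, 57, 84
n = 7 (odd)
Middle value = 20

Median = 20


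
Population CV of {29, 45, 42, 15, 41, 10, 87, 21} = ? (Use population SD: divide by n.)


Mean = 36.2500
SD = 22.7308
CV = (22.7308/36.2500)*100 = 62.7055%

CV = 62.7055%


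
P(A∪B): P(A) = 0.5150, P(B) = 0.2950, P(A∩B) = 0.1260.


P(A∪B) = 0.5150 + 0.2950 - 0.1260
= 0.8100 - 0.1260
= 0.6840

P(A∪B) = 0.6840


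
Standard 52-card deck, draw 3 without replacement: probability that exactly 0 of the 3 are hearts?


Hypergeometric: P(X=0) = C(13,0)·C(39,3) / C(52,3)
= 1 × 9139 / 22100
= 9139/22100 = 0.4135

P = 0.4135


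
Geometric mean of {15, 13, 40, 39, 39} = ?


Product = 15 × 13 × 40 × 39 × 39 = 11863800
GM = 11863800^(1/5) = 25.9923

GM = 25.9923


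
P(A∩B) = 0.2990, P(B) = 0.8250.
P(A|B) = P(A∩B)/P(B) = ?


P(A|B) = 0.2990/0.8250 = 0.3624

P(A|B) = 0.3624


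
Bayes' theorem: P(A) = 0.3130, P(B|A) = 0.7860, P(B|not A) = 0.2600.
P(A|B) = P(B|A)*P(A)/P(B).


P(B) = P(B|A)*P(A) + P(B|A')*P(A')
= 0.7860*0.3130 + 0.2600*0.6870
= 0.246018 + 0.178620 = 0.424638
P(A|B) = 0.246018/0.424638 = 0.5794

P(A|B) = 0.5794


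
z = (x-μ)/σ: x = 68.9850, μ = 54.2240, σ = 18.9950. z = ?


z = (68.9850 - 54.2240)/18.9950
= 14.7610/18.9950
= 0.7771

z = 0.7771


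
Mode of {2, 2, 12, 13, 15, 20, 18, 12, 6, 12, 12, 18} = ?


Frequencies: 2:2, 6:1, 12:4, 13:1, 15:1, 18:2, 20:1
Max frequency = 4
Mode = 12

Mode = 12


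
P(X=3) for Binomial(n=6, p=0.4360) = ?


C(6,3) = 20
p^3 = 0.082882
(1-p)^3 = 0.179406
P = 20 * 0.082882 * 0.179406 = 0.2974

P(X=3) = 0.2974


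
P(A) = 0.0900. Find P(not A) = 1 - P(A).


P(not A) = 1 - 0.0900 = 0.9100

P(not A) = 0.9100


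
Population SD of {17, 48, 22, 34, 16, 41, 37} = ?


Mean = 30.7143
Variance = 133.6327
SD = sqrt(133.6327) = 11.5600

SD = 11.5600


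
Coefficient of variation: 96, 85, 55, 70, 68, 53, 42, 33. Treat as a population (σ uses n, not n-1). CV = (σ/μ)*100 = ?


Mean = 62.7500
SD = 19.8479
CV = (19.8479/62.7500)*100 = 31.6301%

CV = 31.6301%


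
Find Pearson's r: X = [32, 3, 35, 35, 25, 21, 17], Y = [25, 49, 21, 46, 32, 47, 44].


Mean X = 24.0000, Mean Y = 37.7143
SD X = 10.730464, SD Y = 10.659862
Cov = -72.714286
r = -72.714286/(10.730464*10.659862) = -0.6357

r = -0.6357


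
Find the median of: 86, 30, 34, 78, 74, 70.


Sorted: 30, 34, 70, 74, 78, 86
n = 6 (even)
Middle values: 70 and 74
Median = (70+74)/2 = 72.0000

Median = 72.0000


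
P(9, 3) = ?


P(9,3) = 9!/6!
= 362880/720
= 504

P(9,3) = 504


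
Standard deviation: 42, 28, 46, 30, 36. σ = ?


Mean = 36.4000
Variance = 47.0400
SD = sqrt(47.0400) = 6.8586

SD = 6.8586


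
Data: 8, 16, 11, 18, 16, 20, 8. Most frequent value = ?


Frequencies: 8:2, 11:1, 16:2, 18:1, 20:1
Max frequency = 2
Mode = 8, 16

Mode = 8, 16


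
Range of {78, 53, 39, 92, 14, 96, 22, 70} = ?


Max = 96, Min = 14
Range = 96 - 14 = 82

Range = 82


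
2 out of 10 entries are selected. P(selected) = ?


P = 2/10 = 0.2000

P = 0.2000


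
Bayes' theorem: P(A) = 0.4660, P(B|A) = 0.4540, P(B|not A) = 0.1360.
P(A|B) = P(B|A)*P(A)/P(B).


P(B) = P(B|A)*P(A) + P(B|A')*P(A')
= 0.4540*0.4660 + 0.1360*0.5340
= 0.211564 + 0.072624 = 0.284188
P(A|B) = 0.211564/0.284188 = 0.7445

P(A|B) = 0.7445


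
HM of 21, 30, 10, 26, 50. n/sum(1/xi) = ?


Sum of reciprocals = 1/21 + 1/30 + 1/10 + 1/26 + 1/50 = 0.239414
HM = 5/0.239414 = 20.8843

HM = 20.8843


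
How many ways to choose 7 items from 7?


C(7,7) = 7!/(7! × 0!)
= 5040/(5040 × 1)
= 1

C(7,7) = 1


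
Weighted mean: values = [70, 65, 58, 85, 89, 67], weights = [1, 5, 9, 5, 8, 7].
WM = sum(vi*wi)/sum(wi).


Numerator = 70*1 + 65*5 + 58*9 + 85*5 + 89*8 + 67*7 = 2523
Denominator = 1 + 5 + 9 + 5 + 8 + 7 = 35
WM = 2523/35 = 72.0857

WM = 72.0857


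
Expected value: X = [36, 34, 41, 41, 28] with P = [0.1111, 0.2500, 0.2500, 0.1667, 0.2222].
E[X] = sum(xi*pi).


E[X] = 36*0.1111 + 34*0.2500 + 41*0.2500 + 41*0.1667 + 28*0.2222
= 3.9996 + 8.5000 + 10.2500 + 6.8347 + 6.2216
= 35.8059

E[X] = 35.8059


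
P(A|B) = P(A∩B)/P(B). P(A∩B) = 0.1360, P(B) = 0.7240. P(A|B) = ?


P(A|B) = 0.1360/0.7240 = 0.1878

P(A|B) = 0.1878


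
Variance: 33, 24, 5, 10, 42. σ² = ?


Mean = 22.8000
Squared deviations: 104.0400, 1.4400, 316.8400, 163.8400, 368.6400
Sum = 954.8000
Variance = 954.8000/5 = 190.9600

Variance = 190.9600


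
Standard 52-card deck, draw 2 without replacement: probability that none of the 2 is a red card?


P(no red cards) = (26/52) × (25/51)
= 0.2451

P = 0.2451


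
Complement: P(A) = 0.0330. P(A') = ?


P(not A) = 1 - 0.0330 = 0.9670

P(not A) = 0.9670


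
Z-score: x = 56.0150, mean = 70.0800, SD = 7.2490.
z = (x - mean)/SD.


z = (56.0150 - 70.0800)/7.2490
= -14.0650/7.2490
= -1.9403

z = -1.9403


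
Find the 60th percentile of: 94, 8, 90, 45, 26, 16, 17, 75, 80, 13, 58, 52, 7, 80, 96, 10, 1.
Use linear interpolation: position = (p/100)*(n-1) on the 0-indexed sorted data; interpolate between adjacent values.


Sorted: 1, 7, 8, 10, 13, 16, 17, 26, 45, 52, 58, 75, 80, 80, 90, 94, 96
n = 17
Index = 60/100 * 16 = 9.6000
Lower = data[9] = 52, Upper = data[10] = 58
P60 = 52 + 0.6000*(6) = 55.6000

P60 = 55.6000


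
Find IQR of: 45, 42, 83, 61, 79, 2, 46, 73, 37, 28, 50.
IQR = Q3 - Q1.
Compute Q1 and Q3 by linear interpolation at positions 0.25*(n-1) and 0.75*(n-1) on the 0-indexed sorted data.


Sorted: 2, 28, 37, 42, 45, 46, 50, 61, 73, 79, 83
Q1 (25th %ile) = 39.5000
Q3 (75th %ile) = 67.0000
IQR = 67.0000 - 39.5000 = 27.5000

IQR = 27.5000


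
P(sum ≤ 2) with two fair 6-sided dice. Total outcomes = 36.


Total outcomes = 6×6 = 36
Favorable (sum ≤ 2): 1
P = 1/36 = 0.0278

P = 0.0278


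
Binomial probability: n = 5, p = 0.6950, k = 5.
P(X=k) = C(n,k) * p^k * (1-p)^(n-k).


C(5,5) = 1
p^5 = 0.162153
(1-p)^0 = 1.000000
P = 1 * 0.162153 * 1.000000 = 0.1622

P(X=5) = 0.1622


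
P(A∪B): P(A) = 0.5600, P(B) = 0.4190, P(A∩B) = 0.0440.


P(A∪B) = 0.5600 + 0.4190 - 0.0440
= 0.9790 - 0.0440
= 0.9350

P(A∪B) = 0.9350


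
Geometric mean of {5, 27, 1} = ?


Product = 5 × 27 × 1 = 135
GM = 135^(1/3) = 5.1299

GM = 5.1299


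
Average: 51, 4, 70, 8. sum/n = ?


Sum = 51 + 4 + 70 + 8 = 133
n = 4
Mean = 133/4 = 33.2500

Mean = 33.2500


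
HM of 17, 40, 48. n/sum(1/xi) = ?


Sum of reciprocals = 1/17 + 1/40 + 1/48 = 0.104657
HM = 3/0.104657 = 28.6651

HM = 28.6651


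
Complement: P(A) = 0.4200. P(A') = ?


P(not A) = 1 - 0.4200 = 0.5800

P(not A) = 0.5800


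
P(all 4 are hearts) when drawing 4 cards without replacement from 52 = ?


P(all hearts) = (13/52) × (12/51) × (11/50) × (10/49)
= 0.0026

P = 0.0026


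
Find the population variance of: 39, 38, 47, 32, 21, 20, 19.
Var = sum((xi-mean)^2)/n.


Mean = 30.8571
Squared deviations: 66.3061, 51.0204, 260.5918, 1.3061, 97.1633, 117.8776, 140.5918
Sum = 734.8571
Variance = 734.8571/7 = 104.9796

Variance = 104.9796


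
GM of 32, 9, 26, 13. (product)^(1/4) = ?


Product = 32 × 9 × 26 × 13 = 97344
GM = 97344^(1/4) = 17.6635

GM = 17.6635


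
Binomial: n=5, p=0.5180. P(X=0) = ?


C(5,0) = 1
p^0 = 1.000000
(1-p)^5 = 0.026016
P = 1 * 1.000000 * 0.026016 = 0.0260

P(X=0) = 0.0260


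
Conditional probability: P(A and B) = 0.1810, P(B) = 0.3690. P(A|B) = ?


P(A|B) = 0.1810/0.3690 = 0.4905

P(A|B) = 0.4905


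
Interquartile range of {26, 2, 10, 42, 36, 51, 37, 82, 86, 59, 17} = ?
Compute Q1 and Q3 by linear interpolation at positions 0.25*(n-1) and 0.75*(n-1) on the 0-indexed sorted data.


Sorted: 2, 10, 17, 26, 36, 37, 42, 51, 59, 82, 86
Q1 (25th %ile) = 21.5000
Q3 (75th %ile) = 55.0000
IQR = 55.0000 - 21.5000 = 33.5000

IQR = 33.5000


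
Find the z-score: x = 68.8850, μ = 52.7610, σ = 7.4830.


z = (68.8850 - 52.7610)/7.4830
= 16.1240/7.4830
= 2.1548

z = 2.1548


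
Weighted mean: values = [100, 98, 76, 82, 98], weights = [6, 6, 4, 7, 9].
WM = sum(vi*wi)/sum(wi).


Numerator = 100*6 + 98*6 + 76*4 + 82*7 + 98*9 = 2948
Denominator = 6 + 6 + 4 + 7 + 9 = 32
WM = 2948/32 = 92.1250

WM = 92.1250


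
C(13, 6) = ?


C(13,6) = 13!/(6! × 7!)
= 6227020800/(720 × 5040)
= 1716

C(13,6) = 1716


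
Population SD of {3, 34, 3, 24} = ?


Mean = 16.0000
Variance = 181.5000
SD = sqrt(181.5000) = 13.4722

SD = 13.4722


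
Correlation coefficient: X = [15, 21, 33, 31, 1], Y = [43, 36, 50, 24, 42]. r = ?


Mean X = 20.2000, Mean Y = 39.0000
SD X = 11.634432, SD Y = 8.717798
Cov = -20.400000
r = -20.400000/(11.634432*8.717798) = -0.2011

r = -0.2011


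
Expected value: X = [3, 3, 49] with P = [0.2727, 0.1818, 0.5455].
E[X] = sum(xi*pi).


E[X] = 3*0.2727 + 3*0.1818 + 49*0.5455
= 0.8181 + 0.5454 + 26.7295
= 28.0930

E[X] = 28.0930


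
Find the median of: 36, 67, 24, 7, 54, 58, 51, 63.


Sorted: 7, 24, 36, 51, 54, 58, 63, 67
n = 8 (even)
Middle values: 51 and 54
Median = (51+54)/2 = 52.5000

Median = 52.5000


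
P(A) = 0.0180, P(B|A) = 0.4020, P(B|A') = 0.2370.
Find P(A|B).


P(B) = P(B|A)*P(A) + P(B|A')*P(A')
= 0.4020*0.0180 + 0.2370*0.9820
= 0.007236 + 0.232734 = 0.239970
P(A|B) = 0.007236/0.239970 = 0.0302

P(A|B) = 0.0302


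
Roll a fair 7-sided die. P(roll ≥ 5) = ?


Favorable outcomes (roll ≥ 5): 3
Total outcomes = 7
P = 3/7 = 0.4286

P = 0.4286


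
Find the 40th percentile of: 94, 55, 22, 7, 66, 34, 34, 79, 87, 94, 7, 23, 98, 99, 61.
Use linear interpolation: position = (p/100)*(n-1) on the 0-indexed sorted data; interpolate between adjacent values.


Sorted: 7, 7, 22, 23, 34, 34, 55, 61, 66, 79, 87, 94, 94, 98, 99
n = 15
Index = 40/100 * 14 = 5.6000
Lower = data[5] = 34, Upper = data[6] = 55
P40 = 34 + 0.6000*(21) = 46.6000

P40 = 46.6000


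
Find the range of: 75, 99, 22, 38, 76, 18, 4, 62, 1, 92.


Max = 99, Min = 1
Range = 99 - 1 = 98

Range = 98


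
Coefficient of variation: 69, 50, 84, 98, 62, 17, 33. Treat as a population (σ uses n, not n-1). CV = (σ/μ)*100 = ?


Mean = 59.0000
SD = 26.1206
CV = (26.1206/59.0000)*100 = 44.2722%

CV = 44.2722%


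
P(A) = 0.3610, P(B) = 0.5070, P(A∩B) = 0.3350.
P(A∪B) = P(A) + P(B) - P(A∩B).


P(A∪B) = 0.3610 + 0.5070 - 0.3350
= 0.8680 - 0.3350
= 0.5330

P(A∪B) = 0.5330


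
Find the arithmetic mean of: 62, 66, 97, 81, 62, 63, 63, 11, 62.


Sum = 62 + 66 + 97 + 81 + 62 + 63 + 63 + 11 + 62 = 567
n = 9
Mean = 567/9 = 63.0000

Mean = 63.0000


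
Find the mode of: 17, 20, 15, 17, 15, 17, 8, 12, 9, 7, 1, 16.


Frequencies: 1:1, 7:1, 8:1, 9:1, 12:1, 15:2, 16:1, 17:3, 20:1
Max frequency = 3
Mode = 17

Mode = 17


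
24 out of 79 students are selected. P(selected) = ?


P = 24/79 = 0.3038

P = 0.3038


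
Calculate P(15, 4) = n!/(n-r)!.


P(15,4) = 15!/11!
= 1307674368000/39916800
= 32760

P(15,4) = 32760


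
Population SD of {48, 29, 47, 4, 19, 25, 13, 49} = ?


Mean = 29.2500
Variance = 260.1875
SD = sqrt(260.1875) = 16.1303

SD = 16.1303


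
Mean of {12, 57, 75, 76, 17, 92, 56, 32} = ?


Sum = 12 + 57 + 75 + 76 + 17 + 92 + 56 + 32 = 417
n = 8
Mean = 417/8 = 52.1250

Mean = 52.1250


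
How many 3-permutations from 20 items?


P(20,3) = 20!/17!
= 2432902008176640000/355687428096000
= 6840

P(20,3) = 6840


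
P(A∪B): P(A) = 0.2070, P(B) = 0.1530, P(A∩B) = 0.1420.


P(A∪B) = 0.2070 + 0.1530 - 0.1420
= 0.3600 - 0.1420
= 0.2180

P(A∪B) = 0.2180


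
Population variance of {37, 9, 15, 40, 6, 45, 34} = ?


Mean = 26.5714
Squared deviations: 108.7551, 308.7551, 133.8980, 180.3265, 423.1837, 339.6122, 55.1837
Sum = 1549.7143
Variance = 1549.7143/7 = 221.3878

Variance = 221.3878


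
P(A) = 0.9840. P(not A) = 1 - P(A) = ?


P(not A) = 1 - 0.9840 = 0.0160

P(not A) = 0.0160


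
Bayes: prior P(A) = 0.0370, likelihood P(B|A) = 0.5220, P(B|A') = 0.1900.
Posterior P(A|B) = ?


P(B) = P(B|A)*P(A) + P(B|A')*P(A')
= 0.5220*0.0370 + 0.1900*0.9630
= 0.019314 + 0.182970 = 0.202284
P(A|B) = 0.019314/0.202284 = 0.0955

P(A|B) = 0.0955


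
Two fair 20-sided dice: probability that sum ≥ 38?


Total outcomes = 20×20 = 400
Favorable (sum ≥ 38): 6
P = 6/400 = 0.0150

P = 0.0150


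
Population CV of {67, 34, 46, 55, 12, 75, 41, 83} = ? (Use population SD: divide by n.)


Mean = 51.6250
SD = 21.8056
CV = (21.8056/51.6250)*100 = 42.2385%

CV = 42.2385%


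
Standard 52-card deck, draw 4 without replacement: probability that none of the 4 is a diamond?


P(no diamonds) = (39/52) × (38/51) × (37/50) × (36/49)
= 0.3038

P = 0.3038


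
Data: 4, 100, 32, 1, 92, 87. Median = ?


Sorted: 1, 4, 32, 87, 92, 100
n = 6 (even)
Middle values: 32 and 87
Median = (32+87)/2 = 59.5000

Median = 59.5000


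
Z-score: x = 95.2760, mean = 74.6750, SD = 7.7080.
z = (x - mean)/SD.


z = (95.2760 - 74.6750)/7.7080
= 20.6010/7.7080
= 2.6727

z = 2.6727


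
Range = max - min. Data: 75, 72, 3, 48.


Max = 75, Min = 3
Range = 75 - 3 = 72

Range = 72


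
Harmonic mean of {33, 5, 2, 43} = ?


Sum of reciprocals = 1/33 + 1/5 + 1/2 + 1/43 = 0.753559
HM = 4/0.753559 = 5.3081

HM = 5.3081


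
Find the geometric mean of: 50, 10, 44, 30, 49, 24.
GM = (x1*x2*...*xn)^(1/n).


Product = 50 × 10 × 44 × 30 × 49 × 24 = 776160000
GM = 776160000^(1/6) = 30.3151

GM = 30.3151


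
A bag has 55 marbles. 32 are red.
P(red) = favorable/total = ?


P = 32/55 = 0.5818

P = 0.5818


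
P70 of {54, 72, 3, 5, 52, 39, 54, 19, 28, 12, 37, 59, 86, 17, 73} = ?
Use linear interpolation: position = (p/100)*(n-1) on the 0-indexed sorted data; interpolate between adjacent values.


Sorted: 3, 5, 12, 17, 19, 28, 37, 39, 52, 54, 54, 59, 72, 73, 86
n = 15
Index = 70/100 * 14 = 9.8000
Lower = data[9] = 54, Upper = data[10] = 54
P70 = 54 + 0.8000*(0) = 54.0000

P70 = 54.0000


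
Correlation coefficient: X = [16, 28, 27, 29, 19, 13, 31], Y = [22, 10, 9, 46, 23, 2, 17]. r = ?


Mean X = 23.2857, Mean Y = 18.4286
SD X = 6.605502, SD Y = 13.232613
Cov = 27.877551
r = 27.877551/(6.605502*13.232613) = 0.3189

r = 0.3189


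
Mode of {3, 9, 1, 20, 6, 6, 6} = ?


Frequencies: 1:1, 3:1, 6:3, 9:1, 20:1
Max frequency = 3
Mode = 6

Mode = 6


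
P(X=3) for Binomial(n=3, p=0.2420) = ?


C(3,3) = 1
p^3 = 0.014172
(1-p)^0 = 1.000000
P = 1 * 0.014172 * 1.000000 = 0.0142

P(X=3) = 0.0142


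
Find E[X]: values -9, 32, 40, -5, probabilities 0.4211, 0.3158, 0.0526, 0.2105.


E[X] = -9*0.4211 + 32*0.3158 + 40*0.0526 - 5*0.2105
= -3.7899 + 10.1056 + 2.1040 - 1.0525
= 7.3672

E[X] = 7.3672


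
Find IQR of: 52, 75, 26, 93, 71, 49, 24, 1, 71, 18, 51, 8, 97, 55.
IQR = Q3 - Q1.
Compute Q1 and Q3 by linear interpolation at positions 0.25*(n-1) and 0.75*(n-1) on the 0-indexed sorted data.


Sorted: 1, 8, 18, 24, 26, 49, 51, 52, 55, 71, 71, 75, 93, 97
Q1 (25th %ile) = 24.5000
Q3 (75th %ile) = 71.0000
IQR = 71.0000 - 24.5000 = 46.5000

IQR = 46.5000


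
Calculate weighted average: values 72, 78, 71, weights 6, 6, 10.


Numerator = 72*6 + 78*6 + 71*10 = 1610
Denominator = 6 + 6 + 10 = 22
WM = 1610/22 = 73.1818

WM = 73.1818


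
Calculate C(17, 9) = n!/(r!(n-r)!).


C(17,9) = 17!/(9! × 8!)
= 355687428096000/(362880 × 40320)
= 24310

C(17,9) = 24310


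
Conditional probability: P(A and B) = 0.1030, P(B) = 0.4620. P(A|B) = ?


P(A|B) = 0.1030/0.4620 = 0.2229

P(A|B) = 0.2229


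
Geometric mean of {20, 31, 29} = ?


Product = 20 × 31 × 29 = 17980
GM = 17980^(1/3) = 26.1977

GM = 26.1977


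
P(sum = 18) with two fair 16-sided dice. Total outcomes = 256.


Total outcomes = 16×16 = 256
Favorable (sum = 18): 15
P = 15/256 = 0.0586

P = 0.0586


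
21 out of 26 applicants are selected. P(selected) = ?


P = 21/26 = 0.8077

P = 0.8077


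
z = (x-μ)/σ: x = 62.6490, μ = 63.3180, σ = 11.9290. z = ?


z = (62.6490 - 63.3180)/11.9290
= -0.6690/11.9290
= -0.0561

z = -0.0561


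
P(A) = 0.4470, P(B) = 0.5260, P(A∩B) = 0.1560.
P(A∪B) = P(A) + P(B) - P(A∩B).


P(A∪B) = 0.4470 + 0.5260 - 0.1560
= 0.9730 - 0.1560
= 0.8170

P(A∪B) = 0.8170


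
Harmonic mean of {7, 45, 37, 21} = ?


Sum of reciprocals = 1/7 + 1/45 + 1/37 + 1/21 = 0.239725
HM = 4/0.239725 = 16.6858

HM = 16.6858


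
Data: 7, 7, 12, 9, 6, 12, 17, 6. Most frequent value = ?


Frequencies: 6:2, 7:2, 9:1, 12:2, 17:1
Max frequency = 2
Mode = 6, 7, 12

Mode = 6, 7, 12


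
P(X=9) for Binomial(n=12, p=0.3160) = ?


C(12,9) = 220
p^9 = 3.141838e-05
(1-p)^3 = 0.320014
P = 220 * 3.141838e-05 * 0.320014 = 0.0022

P(X=9) = 0.0022


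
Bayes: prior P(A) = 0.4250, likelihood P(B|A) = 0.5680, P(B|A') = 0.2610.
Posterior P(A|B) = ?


P(B) = P(B|A)*P(A) + P(B|A')*P(A')
= 0.5680*0.4250 + 0.2610*0.5750
= 0.241400 + 0.150075 = 0.391475
P(A|B) = 0.241400/0.391475 = 0.6166

P(A|B) = 0.6166


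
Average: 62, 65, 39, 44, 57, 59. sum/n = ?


Sum = 62 + 65 + 39 + 44 + 57 + 59 = 326
n = 6
Mean = 326/6 = 54.3333

Mean = 54.3333


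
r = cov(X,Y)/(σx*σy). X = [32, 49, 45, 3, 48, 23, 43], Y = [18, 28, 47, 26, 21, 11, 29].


Mean X = 34.7143, Mean Y = 25.7143
SD X = 15.608736, SD Y = 10.470561
Cov = 57.204082
r = 57.204082/(15.608736*10.470561) = 0.3500

r = 0.3500


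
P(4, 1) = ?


P(4,1) = 4!/3!
= 24/6
= 4

P(4,1) = 4


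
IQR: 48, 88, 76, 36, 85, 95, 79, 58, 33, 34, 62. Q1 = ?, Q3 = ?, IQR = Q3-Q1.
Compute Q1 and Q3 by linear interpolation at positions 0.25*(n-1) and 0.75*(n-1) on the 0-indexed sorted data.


Sorted: 33, 34, 36, 48, 58, 62, 76, 79, 85, 88, 95
Q1 (25th %ile) = 42.0000
Q3 (75th %ile) = 82.0000
IQR = 82.0000 - 42.0000 = 40.0000

IQR = 40.0000


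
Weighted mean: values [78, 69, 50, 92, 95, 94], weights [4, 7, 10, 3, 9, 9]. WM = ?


Numerator = 78*4 + 69*7 + 50*10 + 92*3 + 95*9 + 94*9 = 3272
Denominator = 4 + 7 + 10 + 3 + 9 + 9 = 42
WM = 3272/42 = 77.9048

WM = 77.9048


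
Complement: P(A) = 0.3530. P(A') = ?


P(not A) = 1 - 0.3530 = 0.6470

P(not A) = 0.6470


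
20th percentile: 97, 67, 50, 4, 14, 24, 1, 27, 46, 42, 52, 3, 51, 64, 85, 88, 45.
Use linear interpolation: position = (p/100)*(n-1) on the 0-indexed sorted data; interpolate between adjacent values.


Sorted: 1, 3, 4, 14, 24, 27, 42, 45, 46, 50, 51, 52, 64, 67, 85, 88, 97
n = 17
Index = 20/100 * 16 = 3.2000
Lower = data[3] = 14, Upper = data[4] = 24
P20 = 14 + 0.2000*(10) = 16.0000

P20 = 16.0000


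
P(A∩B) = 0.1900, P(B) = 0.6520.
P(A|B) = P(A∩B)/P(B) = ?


P(A|B) = 0.1900/0.6520 = 0.2914

P(A|B) = 0.2914


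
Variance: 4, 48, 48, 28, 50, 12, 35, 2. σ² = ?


Mean = 28.3750
Squared deviations: 594.1406, 385.1406, 385.1406, 0.1406, 467.6406, 268.1406, 43.8906, 695.6406
Sum = 2839.8750
Variance = 2839.8750/8 = 354.9844

Variance = 354.9844


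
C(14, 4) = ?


C(14,4) = 14!/(4! × 10!)
= 87178291200/(24 × 3628800)
= 1001

C(14,4) = 1001


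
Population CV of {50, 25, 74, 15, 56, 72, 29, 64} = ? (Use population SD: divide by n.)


Mean = 48.1250
SD = 21.0798
CV = (21.0798/48.1250)*100 = 43.8023%

CV = 43.8023%


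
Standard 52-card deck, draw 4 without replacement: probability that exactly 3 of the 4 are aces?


Hypergeometric: P(X=3) = C(4,3)·C(48,1) / C(52,4)
= 4 × 48 / 270725
= 192/270725 = 0.0007

P = 0.0007


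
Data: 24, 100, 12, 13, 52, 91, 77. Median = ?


Sorted: 12, 13, 24, 52, 77, 91, 100
n = 7 (odd)
Middle value = 52

Median = 52


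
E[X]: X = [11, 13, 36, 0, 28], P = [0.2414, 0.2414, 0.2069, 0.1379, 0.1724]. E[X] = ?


E[X] = 11*0.2414 + 13*0.2414 + 36*0.2069 + 0*0.1379 + 28*0.1724
= 2.6554 + 3.1382 + 7.4484 + 0 + 4.8272
= 18.0692

E[X] = 18.0692


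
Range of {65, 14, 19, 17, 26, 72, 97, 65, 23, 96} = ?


Max = 97, Min = 14
Range = 97 - 14 = 83

Range = 83


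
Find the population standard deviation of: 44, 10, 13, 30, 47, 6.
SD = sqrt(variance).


Mean = 25.0000
Variance = 266.6667
SD = sqrt(266.6667) = 16.3299

SD = 16.3299


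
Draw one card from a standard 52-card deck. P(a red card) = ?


26 red cards in 52 cards
P = 26/52 = 0.5000

P = 0.5000


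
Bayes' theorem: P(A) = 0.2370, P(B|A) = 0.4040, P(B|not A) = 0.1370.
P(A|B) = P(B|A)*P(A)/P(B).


P(B) = P(B|A)*P(A) + P(B|A')*P(A')
= 0.4040*0.2370 + 0.1370*0.7630
= 0.095748 + 0.104531 = 0.200279
P(A|B) = 0.095748/0.200279 = 0.4781

P(A|B) = 0.4781


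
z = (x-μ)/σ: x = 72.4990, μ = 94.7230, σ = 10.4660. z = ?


z = (72.4990 - 94.7230)/10.4660
= -22.2240/10.4660
= -2.1234

z = -2.1234


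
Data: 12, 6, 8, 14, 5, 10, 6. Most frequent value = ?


Frequencies: 5:1, 6:2, 8:1, 10:1, 12:1, 14:1
Max frequency = 2
Mode = 6

Mode = 6


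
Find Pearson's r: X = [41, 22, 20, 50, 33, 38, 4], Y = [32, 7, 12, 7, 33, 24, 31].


Mean X = 29.7143, Mean Y = 20.8571
SD X = 14.309979, SD Y = 10.999072
Cov = -22.469388
r = -22.469388/(14.309979*10.999072) = -0.1428

r = -0.1428


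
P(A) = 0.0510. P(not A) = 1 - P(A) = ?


P(not A) = 1 - 0.0510 = 0.9490

P(not A) = 0.9490


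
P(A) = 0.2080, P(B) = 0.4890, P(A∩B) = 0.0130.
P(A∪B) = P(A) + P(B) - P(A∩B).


P(A∪B) = 0.2080 + 0.4890 - 0.0130
= 0.6970 - 0.0130
= 0.6840

P(A∪B) = 0.6840


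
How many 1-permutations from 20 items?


P(20,1) = 20!/19!
= 2432902008176640000/121645100408832000
= 20

P(20,1) = 20


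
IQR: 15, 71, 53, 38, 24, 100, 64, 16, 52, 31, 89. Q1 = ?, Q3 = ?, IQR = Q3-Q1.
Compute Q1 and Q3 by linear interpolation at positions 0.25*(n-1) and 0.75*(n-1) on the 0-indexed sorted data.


Sorted: 15, 16, 24, 31, 38, 52, 53, 64, 71, 89, 100
Q1 (25th %ile) = 27.5000
Q3 (75th %ile) = 67.5000
IQR = 67.5000 - 27.5000 = 40.0000

IQR = 40.0000


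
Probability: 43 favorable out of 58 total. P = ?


P = 43/58 = 0.7414

P = 0.7414


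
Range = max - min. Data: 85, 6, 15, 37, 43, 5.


Max = 85, Min = 5
Range = 85 - 5 = 80

Range = 80


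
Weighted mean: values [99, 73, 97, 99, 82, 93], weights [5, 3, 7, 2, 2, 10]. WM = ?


Numerator = 99*5 + 73*3 + 97*7 + 99*2 + 82*2 + 93*10 = 2685
Denominator = 5 + 3 + 7 + 2 + 2 + 10 = 29
WM = 2685/29 = 92.5862

WM = 92.5862


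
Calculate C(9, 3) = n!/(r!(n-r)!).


C(9,3) = 9!/(3! × 6!)
= 362880/(6 × 720)
= 84

C(9,3) = 84


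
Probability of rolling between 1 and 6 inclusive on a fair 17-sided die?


Favorable outcomes (1 ≤ roll ≤ 6): 6
Total outcomes = 17
P = 6/17 = 0.3529

P = 0.3529


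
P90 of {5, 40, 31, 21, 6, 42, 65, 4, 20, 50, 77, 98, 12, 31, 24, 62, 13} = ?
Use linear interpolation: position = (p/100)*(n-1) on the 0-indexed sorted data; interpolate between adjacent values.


Sorted: 4, 5, 6, 12, 13, 20, 21, 24, 31, 31, 40, 42, 50, 62, 65, 77, 98
n = 17
Index = 90/100 * 16 = 14.4000
Lower = data[14] = 65, Upper = data[15] = 77
P90 = 65 + 0.4000*(12) = 69.8000

P90 = 69.8000


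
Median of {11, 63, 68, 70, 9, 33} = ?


Sorted: 9, 11, 33, 63, 68, 70
n = 6 (even)
Middle values: 33 and 63
Median = (33+63)/2 = 48.0000

Median = 48.0000


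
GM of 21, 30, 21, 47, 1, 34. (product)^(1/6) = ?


Product = 21 × 30 × 21 × 47 × 1 × 34 = 21141540
GM = 21141540^(1/6) = 16.6286

GM = 16.6286


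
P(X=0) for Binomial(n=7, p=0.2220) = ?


C(7,0) = 1
p^0 = 1.000000
(1-p)^7 = 0.172527
P = 1 * 1.000000 * 0.172527 = 0.1725

P(X=0) = 0.1725


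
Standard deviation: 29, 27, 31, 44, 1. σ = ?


Mean = 26.4000
Variance = 196.6400
SD = sqrt(196.6400) = 14.0228

SD = 14.0228


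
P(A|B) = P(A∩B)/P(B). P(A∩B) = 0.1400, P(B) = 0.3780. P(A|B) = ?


P(A|B) = 0.1400/0.3780 = 0.3704

P(A|B) = 0.3704


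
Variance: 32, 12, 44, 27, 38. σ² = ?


Mean = 30.6000
Squared deviations: 1.9600, 345.9600, 179.5600, 12.9600, 54.7600
Sum = 595.2000
Variance = 595.2000/5 = 119.0400

Variance = 119.0400


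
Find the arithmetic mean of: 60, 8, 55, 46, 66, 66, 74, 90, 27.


Sum = 60 + 8 + 55 + 46 + 66 + 66 + 74 + 90 + 27 = 492
n = 9
Mean = 492/9 = 54.6667

Mean = 54.6667


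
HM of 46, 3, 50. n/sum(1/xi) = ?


Sum of reciprocals = 1/46 + 1/3 + 1/50 = 0.375072
HM = 3/0.375072 = 7.9985

HM = 7.9985


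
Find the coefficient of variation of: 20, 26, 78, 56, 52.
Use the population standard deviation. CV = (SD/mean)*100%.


Mean = 46.4000
SD = 21.1433
CV = (21.1433/46.4000)*100 = 45.5675%

CV = 45.5675%


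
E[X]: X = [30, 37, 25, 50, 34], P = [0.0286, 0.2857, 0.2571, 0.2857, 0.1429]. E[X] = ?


E[X] = 30*0.0286 + 37*0.2857 + 25*0.2571 + 50*0.2857 + 34*0.1429
= 0.8580 + 10.5709 + 6.4275 + 14.2850 + 4.8586
= 37.0000

E[X] = 37.0000


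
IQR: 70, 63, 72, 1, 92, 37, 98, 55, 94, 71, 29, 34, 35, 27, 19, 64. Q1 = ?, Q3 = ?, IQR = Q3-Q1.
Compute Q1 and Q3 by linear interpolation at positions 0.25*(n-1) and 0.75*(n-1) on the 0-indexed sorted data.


Sorted: 1, 19, 27, 29, 34, 35, 37, 55, 63, 64, 70, 71, 72, 92, 94, 98
Q1 (25th %ile) = 32.7500
Q3 (75th %ile) = 71.2500
IQR = 71.2500 - 32.7500 = 38.5000

IQR = 38.5000


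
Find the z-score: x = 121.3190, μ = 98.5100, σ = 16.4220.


z = (121.3190 - 98.5100)/16.4220
= 22.8090/16.4220
= 1.3889

z = 1.3889


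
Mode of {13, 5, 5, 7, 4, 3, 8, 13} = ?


Frequencies: 3:1, 4:1, 5:2, 7:1, 8:1, 13:2
Max frequency = 2
Mode = 5, 13

Mode = 5, 13


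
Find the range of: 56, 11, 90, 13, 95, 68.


Max = 95, Min = 11
Range = 95 - 11 = 84

Range = 84


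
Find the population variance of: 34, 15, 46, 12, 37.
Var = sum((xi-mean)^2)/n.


Mean = 28.8000
Squared deviations: 27.0400, 190.4400, 295.8400, 282.2400, 67.2400
Sum = 862.8000
Variance = 862.8000/5 = 172.5600

Variance = 172.5600


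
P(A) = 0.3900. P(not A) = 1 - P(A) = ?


P(not A) = 1 - 0.3900 = 0.6100

P(not A) = 0.6100


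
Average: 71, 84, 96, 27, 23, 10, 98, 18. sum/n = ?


Sum = 71 + 84 + 96 + 27 + 23 + 10 + 98 + 18 = 427
n = 8
Mean = 427/8 = 53.3750

Mean = 53.3750


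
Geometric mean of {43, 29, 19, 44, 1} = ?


Product = 43 × 29 × 19 × 44 × 1 = 1042492
GM = 1042492^(1/5) = 15.9814

GM = 15.9814


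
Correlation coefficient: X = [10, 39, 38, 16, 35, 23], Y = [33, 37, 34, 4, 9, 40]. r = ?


Mean X = 26.8333, Mean Y = 26.1667
SD X = 11.216308, SD Y = 14.158821
Cov = 25.194444
r = 25.194444/(11.216308*14.158821) = 0.1586

r = 0.1586


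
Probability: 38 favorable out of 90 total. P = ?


P = 38/90 = 0.4222

P = 0.4222


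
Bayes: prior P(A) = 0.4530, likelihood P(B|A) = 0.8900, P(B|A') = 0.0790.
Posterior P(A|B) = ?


P(B) = P(B|A)*P(A) + P(B|A')*P(A')
= 0.8900*0.4530 + 0.0790*0.5470
= 0.403170 + 0.043213 = 0.446383
P(A|B) = 0.403170/0.446383 = 0.9032

P(A|B) = 0.9032


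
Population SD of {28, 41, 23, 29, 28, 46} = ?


Mean = 32.5000
Variance = 66.2500
SD = sqrt(66.2500) = 8.1394

SD = 8.1394


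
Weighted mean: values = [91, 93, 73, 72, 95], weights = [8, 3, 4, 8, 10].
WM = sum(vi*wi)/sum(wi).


Numerator = 91*8 + 93*3 + 73*4 + 72*8 + 95*10 = 2825
Denominator = 8 + 3 + 4 + 8 + 10 = 33
WM = 2825/33 = 85.6061

WM = 85.6061


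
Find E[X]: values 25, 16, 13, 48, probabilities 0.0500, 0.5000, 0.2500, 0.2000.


E[X] = 25*0.0500 + 16*0.5000 + 13*0.2500 + 48*0.2000
= 1.2500 + 8.0000 + 3.2500 + 9.6000
= 22.1000

E[X] = 22.1000


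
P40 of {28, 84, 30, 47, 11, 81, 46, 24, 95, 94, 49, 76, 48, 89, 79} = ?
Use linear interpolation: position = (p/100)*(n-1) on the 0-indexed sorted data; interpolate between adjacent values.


Sorted: 11, 24, 28, 30, 46, 47, 48, 49, 76, 79, 81, 84, 89, 94, 95
n = 15
Index = 40/100 * 14 = 5.6000
Lower = data[5] = 47, Upper = data[6] = 48
P40 = 47 + 0.6000*(1) = 47.6000

P40 = 47.6000


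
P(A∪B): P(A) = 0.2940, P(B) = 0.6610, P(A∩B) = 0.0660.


P(A∪B) = 0.2940 + 0.6610 - 0.0660
= 0.9550 - 0.0660
= 0.8890

P(A∪B) = 0.8890


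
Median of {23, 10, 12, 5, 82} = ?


Sorted: 5, 10, 12, 23, 82
n = 5 (odd)
Middle value = 12

Median = 12


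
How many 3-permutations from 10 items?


P(10,3) = 10!/7!
= 3628800/5040
= 720

P(10,3) = 720


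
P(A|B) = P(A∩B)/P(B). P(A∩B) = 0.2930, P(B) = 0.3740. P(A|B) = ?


P(A|B) = 0.2930/0.3740 = 0.7834

P(A|B) = 0.7834


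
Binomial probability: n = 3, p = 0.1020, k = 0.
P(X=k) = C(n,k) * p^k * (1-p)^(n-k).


C(3,0) = 1
p^0 = 1.000000
(1-p)^3 = 0.724151
P = 1 * 1.000000 * 0.724151 = 0.7242

P(X=0) = 0.7242


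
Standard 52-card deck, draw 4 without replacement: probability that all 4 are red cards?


P(all red cards) = (26/52) × (25/51) × (24/50) × (23/49)
= 0.0552

P = 0.0552


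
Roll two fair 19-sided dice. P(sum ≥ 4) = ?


Total outcomes = 19×19 = 361
Favorable (sum ≥ 4): 358
P = 358/361 = 0.9917

P = 0.9917


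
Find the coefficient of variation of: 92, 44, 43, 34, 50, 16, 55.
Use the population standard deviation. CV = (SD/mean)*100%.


Mean = 47.7143
SD = 21.5454
CV = (21.5454/47.7143)*100 = 45.1550%

CV = 45.1550%


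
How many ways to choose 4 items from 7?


C(7,4) = 7!/(4! × 3!)
= 5040/(24 × 6)
= 35

C(7,4) = 35


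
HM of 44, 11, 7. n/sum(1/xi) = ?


Sum of reciprocals = 1/44 + 1/11 + 1/7 = 0.256494
HM = 3/0.256494 = 11.6962

HM = 11.6962


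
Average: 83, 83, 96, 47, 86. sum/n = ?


Sum = 83 + 83 + 96 + 47 + 86 = 395
n = 5
Mean = 395/5 = 79.0000

Mean = 79.0000


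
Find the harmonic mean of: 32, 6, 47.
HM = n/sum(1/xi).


Sum of reciprocals = 1/32 + 1/6 + 1/47 = 0.219193
HM = 3/0.219193 = 13.6866

HM = 13.6866


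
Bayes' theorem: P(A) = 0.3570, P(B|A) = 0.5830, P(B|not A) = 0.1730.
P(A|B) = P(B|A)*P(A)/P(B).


P(B) = P(B|A)*P(A) + P(B|A')*P(A')
= 0.5830*0.3570 + 0.1730*0.6430
= 0.208131 + 0.111239 = 0.319370
P(A|B) = 0.208131/0.319370 = 0.6517

P(A|B) = 0.6517


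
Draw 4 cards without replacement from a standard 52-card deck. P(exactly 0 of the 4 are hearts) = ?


Hypergeometric: P(X=0) = C(13,0)·C(39,4) / C(52,4)
= 1 × 82251 / 270725
= 82251/270725 = 0.3038

P = 0.3038


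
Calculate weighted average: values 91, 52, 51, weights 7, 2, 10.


Numerator = 91*7 + 52*2 + 51*10 = 1251
Denominator = 7 + 2 + 10 = 19
WM = 1251/19 = 65.8421

WM = 65.8421


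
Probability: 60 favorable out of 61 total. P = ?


P = 60/61 = 0.9836

P = 0.9836


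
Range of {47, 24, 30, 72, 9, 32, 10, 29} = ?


Max = 72, Min = 9
Range = 72 - 9 = 63

Range = 63


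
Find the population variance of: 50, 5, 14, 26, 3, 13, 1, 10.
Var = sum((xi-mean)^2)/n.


Mean = 15.2500
Squared deviations: 1207.5625, 105.0625, 1.5625, 115.5625, 150.0625, 5.0625, 203.0625, 27.5625
Sum = 1815.5000
Variance = 1815.5000/8 = 226.9375

Variance = 226.9375


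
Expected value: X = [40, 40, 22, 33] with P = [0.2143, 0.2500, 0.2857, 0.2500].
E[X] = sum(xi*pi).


E[X] = 40*0.2143 + 40*0.2500 + 22*0.2857 + 33*0.2500
= 8.5720 + 10.0000 + 6.2854 + 8.2500
= 33.1074

E[X] = 33.1074


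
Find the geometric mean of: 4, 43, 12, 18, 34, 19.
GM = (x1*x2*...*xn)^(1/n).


Product = 4 × 43 × 12 × 18 × 34 × 19 = 24000192
GM = 24000192^(1/6) = 16.9838

GM = 16.9838


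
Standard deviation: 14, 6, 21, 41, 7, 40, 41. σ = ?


Mean = 24.2857
Variance = 222.2041
SD = sqrt(222.2041) = 14.9065

SD = 14.9065


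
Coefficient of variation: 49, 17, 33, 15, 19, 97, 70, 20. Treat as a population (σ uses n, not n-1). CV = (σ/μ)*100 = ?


Mean = 40.0000
SD = 28.0045
CV = (28.0045/40.0000)*100 = 70.0112%

CV = 70.0112%


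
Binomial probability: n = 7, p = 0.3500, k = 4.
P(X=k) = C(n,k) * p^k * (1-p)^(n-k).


C(7,4) = 35
p^4 = 0.015006
(1-p)^3 = 0.274625
P = 35 * 0.015006 * 0.274625 = 0.1442

P(X=4) = 0.1442


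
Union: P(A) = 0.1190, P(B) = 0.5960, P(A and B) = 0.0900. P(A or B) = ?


P(A∪B) = 0.1190 + 0.5960 - 0.0900
= 0.7150 - 0.0900
= 0.6250

P(A∪B) = 0.6250


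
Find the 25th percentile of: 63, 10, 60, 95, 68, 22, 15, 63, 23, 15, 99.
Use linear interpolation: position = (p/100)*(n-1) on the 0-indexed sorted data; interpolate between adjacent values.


Sorted: 10, 15, 15, 22, 23, 60, 63, 63, 68, 95, 99
n = 11
Index = 25/100 * 10 = 2.5000
Lower = data[2] = 15, Upper = data[3] = 22
P25 = 15 + 0.5000*(7) = 18.5000

P25 = 18.5000


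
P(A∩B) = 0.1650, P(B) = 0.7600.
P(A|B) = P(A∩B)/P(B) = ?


P(A|B) = 0.1650/0.7600 = 0.2171

P(A|B) = 0.2171


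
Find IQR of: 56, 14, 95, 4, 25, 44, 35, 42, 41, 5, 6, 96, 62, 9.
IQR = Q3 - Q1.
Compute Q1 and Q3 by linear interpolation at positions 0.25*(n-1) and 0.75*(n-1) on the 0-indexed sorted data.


Sorted: 4, 5, 6, 9, 14, 25, 35, 41, 42, 44, 56, 62, 95, 96
Q1 (25th %ile) = 10.2500
Q3 (75th %ile) = 53.0000
IQR = 53.0000 - 10.2500 = 42.7500

IQR = 42.7500


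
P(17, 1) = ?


P(17,1) = 17!/16!
= 355687428096000/20922789888000
= 17

P(17,1) = 17


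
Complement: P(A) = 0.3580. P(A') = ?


P(not A) = 1 - 0.3580 = 0.6420

P(not A) = 0.6420


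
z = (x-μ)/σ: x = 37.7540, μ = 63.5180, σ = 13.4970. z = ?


z = (37.7540 - 63.5180)/13.4970
= -25.7640/13.4970
= -1.9089

z = -1.9089


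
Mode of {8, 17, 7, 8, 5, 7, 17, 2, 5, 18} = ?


Frequencies: 2:1, 5:2, 7:2, 8:2, 17:2, 18:1
Max frequency = 2
Mode = 5, 7, 8, 17

Mode = 5, 7, 8, 17


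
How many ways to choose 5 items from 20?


C(20,5) = 20!/(5! × 15!)
= 2432902008176640000/(120 × 1307674368000)
= 15504

C(20,5) = 15504


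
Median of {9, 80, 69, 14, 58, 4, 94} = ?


Sorted: 4, 9, 14, 58, 69, 80, 94
n = 7 (odd)
Middle value = 58

Median = 58


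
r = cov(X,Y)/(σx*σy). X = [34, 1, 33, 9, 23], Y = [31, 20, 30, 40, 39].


Mean X = 20.0000, Mean Y = 32.0000
SD X = 13.084342, SD Y = 7.238784
Cov = 24.200000
r = 24.200000/(13.084342*7.238784) = 0.2555

r = 0.2555


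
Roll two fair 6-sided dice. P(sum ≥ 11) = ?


Total outcomes = 6×6 = 36
Favorable (sum ≥ 11): 3
P = 3/36 = 0.0833

P = 0.0833


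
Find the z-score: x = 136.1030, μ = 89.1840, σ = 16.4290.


z = (136.1030 - 89.1840)/16.4290
= 46.9190/16.4290
= 2.8559

z = 2.8559


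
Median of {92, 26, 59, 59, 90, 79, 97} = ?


Sorted: 26, 59, 59, 79, 90, 92, 97
n = 7 (odd)
Middle value = 79

Median = 79


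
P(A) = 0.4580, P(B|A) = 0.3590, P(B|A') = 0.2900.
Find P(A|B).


P(B) = P(B|A)*P(A) + P(B|A')*P(A')
= 0.3590*0.4580 + 0.2900*0.5420
= 0.164422 + 0.157180 = 0.321602
P(A|B) = 0.164422/0.321602 = 0.5113

P(A|B) = 0.5113


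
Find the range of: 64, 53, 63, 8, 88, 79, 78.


Max = 88, Min = 8
Range = 88 - 8 = 80

Range = 80


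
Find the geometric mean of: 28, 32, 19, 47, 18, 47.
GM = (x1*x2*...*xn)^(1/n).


Product = 28 × 32 × 19 × 47 × 18 × 47 = 676908288
GM = 676908288^(1/6) = 29.6316

GM = 29.6316


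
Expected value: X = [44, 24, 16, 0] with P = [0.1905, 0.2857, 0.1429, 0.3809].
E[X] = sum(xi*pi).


E[X] = 44*0.1905 + 24*0.2857 + 16*0.1429 + 0*0.3809
= 8.3820 + 6.8568 + 2.2864 + 0
= 17.5252

E[X] = 17.5252


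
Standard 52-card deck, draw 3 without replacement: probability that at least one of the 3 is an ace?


P(at least one) = 1 - P(none)
P(none) = (48/52) × (47/51) × (46/50) = 0.782624
P(at least one) = 1 - 0.782624 = 0.2174

P = 0.2174


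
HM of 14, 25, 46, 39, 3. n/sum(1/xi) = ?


Sum of reciprocals = 1/14 + 1/25 + 1/46 + 1/39 + 1/3 = 0.492142
HM = 5/0.492142 = 10.1597

HM = 10.1597


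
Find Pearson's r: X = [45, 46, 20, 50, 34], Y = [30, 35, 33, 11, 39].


Mean X = 39.0000, Mean Y = 29.6000
SD X = 10.881176, SD Y = 9.748846
Cov = -55.200000
r = -55.200000/(10.881176*9.748846) = -0.5204

r = -0.5204
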